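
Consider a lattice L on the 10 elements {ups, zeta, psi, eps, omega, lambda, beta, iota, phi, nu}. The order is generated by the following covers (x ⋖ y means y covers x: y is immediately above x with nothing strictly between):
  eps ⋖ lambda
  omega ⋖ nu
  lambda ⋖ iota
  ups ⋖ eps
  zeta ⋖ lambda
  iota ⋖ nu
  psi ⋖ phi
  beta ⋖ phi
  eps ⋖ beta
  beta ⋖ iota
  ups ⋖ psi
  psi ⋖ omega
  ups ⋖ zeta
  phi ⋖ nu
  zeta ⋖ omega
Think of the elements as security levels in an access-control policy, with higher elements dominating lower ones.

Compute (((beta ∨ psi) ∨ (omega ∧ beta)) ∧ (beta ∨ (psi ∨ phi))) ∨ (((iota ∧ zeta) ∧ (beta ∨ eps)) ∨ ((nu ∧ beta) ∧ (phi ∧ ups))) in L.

phi

beta ∨ psi = phi
omega ∧ beta = ups
phi ∨ ups = phi
psi ∨ phi = phi
beta ∨ phi = phi
phi ∧ phi = phi
iota ∧ zeta = zeta
beta ∨ eps = beta
zeta ∧ beta = ups
nu ∧ beta = beta
phi ∧ ups = ups
beta ∧ ups = ups
ups ∨ ups = ups
phi ∨ ups = phi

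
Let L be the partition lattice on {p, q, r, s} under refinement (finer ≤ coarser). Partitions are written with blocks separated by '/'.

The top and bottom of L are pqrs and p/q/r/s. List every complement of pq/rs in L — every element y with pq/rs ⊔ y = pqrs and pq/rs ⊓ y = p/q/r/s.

Need y with pq/rs ∨ y = pqrs and pq/rs ∧ y = p/q/r/s.
Checking each element gives: p/qr/s, p/qs/r, pr/q/s, pr/qs, ps/q/r, ps/qr.

p/qr/s, p/qs/r, pr/q/s, pr/qs, ps/q/r, ps/qr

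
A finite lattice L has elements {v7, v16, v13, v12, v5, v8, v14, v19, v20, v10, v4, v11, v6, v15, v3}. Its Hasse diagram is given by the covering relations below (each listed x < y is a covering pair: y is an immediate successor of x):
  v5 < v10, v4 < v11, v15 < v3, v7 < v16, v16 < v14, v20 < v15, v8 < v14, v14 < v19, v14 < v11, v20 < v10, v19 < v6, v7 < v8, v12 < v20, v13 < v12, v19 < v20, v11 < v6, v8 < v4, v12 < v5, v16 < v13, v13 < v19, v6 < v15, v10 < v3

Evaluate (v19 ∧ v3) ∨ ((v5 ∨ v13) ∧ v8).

v19

v19 ∧ v3 = v19
v5 ∨ v13 = v5
v5 ∧ v8 = v7
v19 ∨ v7 = v19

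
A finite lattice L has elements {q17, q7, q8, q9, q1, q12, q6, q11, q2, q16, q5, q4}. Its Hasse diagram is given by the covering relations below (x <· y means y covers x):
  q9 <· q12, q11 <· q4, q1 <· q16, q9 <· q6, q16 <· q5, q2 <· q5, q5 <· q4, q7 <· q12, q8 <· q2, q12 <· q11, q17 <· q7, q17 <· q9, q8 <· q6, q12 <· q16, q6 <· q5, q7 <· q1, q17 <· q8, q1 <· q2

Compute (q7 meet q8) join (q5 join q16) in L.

q7 ∧ q8 = q17
q5 ∨ q16 = q5
q17 ∨ q5 = q5

q5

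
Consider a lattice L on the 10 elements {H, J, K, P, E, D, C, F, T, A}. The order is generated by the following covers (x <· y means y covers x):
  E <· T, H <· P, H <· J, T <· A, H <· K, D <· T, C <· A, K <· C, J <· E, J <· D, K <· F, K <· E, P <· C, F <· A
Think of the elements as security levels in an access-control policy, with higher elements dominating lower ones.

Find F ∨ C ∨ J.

Common upper bounds of {F, C, J}: A.
The least among these is A.

A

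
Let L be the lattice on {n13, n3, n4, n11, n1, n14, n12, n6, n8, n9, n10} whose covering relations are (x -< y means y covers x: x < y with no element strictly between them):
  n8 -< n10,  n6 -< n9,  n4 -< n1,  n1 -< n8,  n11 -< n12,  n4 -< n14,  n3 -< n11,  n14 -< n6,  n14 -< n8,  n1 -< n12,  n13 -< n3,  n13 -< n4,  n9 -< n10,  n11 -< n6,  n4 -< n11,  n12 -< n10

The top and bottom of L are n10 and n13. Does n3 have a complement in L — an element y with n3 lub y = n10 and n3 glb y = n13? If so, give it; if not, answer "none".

n8

Need y with n3 ∨ y = n10 and n3 ∧ y = n13.
Checking each element gives: n8.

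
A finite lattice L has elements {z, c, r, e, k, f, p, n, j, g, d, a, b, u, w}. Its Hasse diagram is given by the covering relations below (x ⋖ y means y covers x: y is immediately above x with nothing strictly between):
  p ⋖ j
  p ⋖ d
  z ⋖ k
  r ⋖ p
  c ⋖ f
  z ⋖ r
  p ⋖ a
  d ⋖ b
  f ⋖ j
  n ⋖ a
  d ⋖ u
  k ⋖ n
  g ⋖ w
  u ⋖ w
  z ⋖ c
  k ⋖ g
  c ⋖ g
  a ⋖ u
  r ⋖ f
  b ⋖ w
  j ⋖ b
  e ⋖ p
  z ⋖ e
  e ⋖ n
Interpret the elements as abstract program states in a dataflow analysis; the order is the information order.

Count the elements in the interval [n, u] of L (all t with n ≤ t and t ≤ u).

3

The interval [n, u] = {a, n, u}, which has 3 elements.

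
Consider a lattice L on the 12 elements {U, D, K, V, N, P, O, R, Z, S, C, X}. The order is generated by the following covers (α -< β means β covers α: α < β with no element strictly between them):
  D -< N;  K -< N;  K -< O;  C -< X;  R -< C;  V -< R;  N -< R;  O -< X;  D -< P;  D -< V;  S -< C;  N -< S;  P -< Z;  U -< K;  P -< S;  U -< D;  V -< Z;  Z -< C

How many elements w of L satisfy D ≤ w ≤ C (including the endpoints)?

The interval [D, C] = {C, D, N, P, R, S, V, Z}, which has 8 elements.

8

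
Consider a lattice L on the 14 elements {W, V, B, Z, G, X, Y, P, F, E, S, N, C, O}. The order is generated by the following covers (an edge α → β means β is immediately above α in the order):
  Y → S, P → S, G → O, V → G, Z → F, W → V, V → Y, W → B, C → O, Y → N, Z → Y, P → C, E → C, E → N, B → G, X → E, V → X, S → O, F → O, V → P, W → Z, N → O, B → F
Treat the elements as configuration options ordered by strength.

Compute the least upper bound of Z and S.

S

Common upper bounds of {Z, S}: O, S.
The least among these is S.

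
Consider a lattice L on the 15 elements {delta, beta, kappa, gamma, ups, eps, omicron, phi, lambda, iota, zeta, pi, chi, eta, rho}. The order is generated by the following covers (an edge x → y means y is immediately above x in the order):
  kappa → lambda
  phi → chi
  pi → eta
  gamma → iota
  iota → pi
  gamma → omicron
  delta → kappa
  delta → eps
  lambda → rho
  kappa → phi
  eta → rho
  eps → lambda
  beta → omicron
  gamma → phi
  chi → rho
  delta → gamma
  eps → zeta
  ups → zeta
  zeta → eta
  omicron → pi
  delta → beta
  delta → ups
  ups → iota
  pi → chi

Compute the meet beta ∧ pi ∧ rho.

beta

Common lower bounds of {beta, pi, rho}: beta, delta.
The greatest among these is beta.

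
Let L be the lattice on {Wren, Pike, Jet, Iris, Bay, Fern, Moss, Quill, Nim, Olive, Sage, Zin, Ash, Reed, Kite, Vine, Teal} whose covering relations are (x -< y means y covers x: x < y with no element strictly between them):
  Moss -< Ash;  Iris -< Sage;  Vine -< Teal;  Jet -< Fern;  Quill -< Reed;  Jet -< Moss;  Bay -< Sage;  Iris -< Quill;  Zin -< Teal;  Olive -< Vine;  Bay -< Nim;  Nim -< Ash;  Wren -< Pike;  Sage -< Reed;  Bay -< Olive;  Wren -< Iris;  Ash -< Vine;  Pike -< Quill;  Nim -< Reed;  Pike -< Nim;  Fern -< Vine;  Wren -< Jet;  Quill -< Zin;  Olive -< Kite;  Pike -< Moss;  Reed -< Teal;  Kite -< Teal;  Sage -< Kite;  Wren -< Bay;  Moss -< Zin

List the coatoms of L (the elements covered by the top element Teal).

Kite, Reed, Vine, Zin

The coatoms are exactly the elements covered by Teal: Kite, Reed, Vine, Zin.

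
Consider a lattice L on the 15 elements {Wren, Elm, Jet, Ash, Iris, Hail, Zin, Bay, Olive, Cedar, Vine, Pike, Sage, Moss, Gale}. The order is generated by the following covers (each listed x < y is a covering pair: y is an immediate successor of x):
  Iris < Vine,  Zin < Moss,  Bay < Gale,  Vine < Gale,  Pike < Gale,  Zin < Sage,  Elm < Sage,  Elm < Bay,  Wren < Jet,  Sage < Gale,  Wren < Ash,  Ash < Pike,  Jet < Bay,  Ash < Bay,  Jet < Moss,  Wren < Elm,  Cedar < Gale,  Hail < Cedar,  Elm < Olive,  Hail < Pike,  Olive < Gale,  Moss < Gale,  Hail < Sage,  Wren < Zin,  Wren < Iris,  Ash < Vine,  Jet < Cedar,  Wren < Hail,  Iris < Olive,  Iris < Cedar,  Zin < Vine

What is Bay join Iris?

Common upper bounds of {Bay, Iris}: Gale.
The least among these is Gale.

Gale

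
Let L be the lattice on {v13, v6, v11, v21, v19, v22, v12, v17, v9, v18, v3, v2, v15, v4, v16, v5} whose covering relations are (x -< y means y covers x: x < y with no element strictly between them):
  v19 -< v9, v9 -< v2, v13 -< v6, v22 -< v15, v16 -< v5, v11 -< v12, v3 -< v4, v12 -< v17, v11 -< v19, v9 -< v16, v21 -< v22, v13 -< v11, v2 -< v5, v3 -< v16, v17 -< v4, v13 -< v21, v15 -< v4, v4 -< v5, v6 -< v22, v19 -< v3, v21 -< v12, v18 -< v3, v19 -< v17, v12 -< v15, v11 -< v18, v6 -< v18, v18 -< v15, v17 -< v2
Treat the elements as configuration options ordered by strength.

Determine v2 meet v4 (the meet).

v17

Common lower bounds of {v2, v4}: v11, v12, v13, v17, v19, v21.
The greatest among these is v17.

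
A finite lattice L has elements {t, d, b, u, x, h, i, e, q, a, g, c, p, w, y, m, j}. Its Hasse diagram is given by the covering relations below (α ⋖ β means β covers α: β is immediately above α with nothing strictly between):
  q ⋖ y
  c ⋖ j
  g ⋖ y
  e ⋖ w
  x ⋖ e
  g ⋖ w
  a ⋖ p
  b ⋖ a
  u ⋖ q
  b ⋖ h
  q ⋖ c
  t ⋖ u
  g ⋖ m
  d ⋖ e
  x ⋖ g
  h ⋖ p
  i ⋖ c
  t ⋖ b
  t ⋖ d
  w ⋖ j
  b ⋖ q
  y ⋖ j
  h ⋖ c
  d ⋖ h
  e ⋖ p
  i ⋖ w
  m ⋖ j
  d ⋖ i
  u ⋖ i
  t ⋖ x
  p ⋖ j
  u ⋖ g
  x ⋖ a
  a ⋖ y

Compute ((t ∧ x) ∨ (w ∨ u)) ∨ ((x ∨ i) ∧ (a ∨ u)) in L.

w

t ∧ x = t
w ∨ u = w
t ∨ w = w
x ∨ i = w
a ∨ u = y
w ∧ y = g
w ∨ g = w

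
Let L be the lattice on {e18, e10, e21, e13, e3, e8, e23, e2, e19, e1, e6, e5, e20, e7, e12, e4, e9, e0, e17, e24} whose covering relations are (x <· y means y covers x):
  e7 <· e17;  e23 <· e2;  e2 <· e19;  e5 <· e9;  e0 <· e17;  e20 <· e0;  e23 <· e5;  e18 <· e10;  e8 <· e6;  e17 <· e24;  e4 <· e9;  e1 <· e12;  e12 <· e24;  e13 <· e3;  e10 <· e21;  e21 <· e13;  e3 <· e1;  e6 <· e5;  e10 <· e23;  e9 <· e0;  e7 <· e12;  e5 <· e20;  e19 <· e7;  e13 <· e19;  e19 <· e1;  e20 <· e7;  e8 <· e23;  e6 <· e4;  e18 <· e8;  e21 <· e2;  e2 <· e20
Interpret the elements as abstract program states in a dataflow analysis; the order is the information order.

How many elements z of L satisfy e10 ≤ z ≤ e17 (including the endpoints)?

12

The interval [e10, e17] = {e0, e10, e13, e17, e19, e2, e20, e21, e23, e5, e7, e9}, which has 12 elements.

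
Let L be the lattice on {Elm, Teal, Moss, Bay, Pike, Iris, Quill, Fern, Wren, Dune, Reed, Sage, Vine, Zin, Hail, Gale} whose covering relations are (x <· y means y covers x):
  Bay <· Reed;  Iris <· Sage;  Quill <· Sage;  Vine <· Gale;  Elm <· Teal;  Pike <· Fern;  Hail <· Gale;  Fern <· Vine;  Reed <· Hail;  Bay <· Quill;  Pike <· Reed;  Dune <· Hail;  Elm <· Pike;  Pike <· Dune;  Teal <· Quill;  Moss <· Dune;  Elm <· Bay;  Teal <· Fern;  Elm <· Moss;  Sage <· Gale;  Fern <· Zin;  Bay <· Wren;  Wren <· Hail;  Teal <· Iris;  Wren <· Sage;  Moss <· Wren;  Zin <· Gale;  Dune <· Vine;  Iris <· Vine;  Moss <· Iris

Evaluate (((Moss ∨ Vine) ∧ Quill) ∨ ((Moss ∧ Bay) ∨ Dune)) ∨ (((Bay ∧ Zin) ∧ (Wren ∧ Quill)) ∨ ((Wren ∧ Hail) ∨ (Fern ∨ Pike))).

Moss ∨ Vine = Vine
Vine ∧ Quill = Teal
Moss ∧ Bay = Elm
Elm ∨ Dune = Dune
Teal ∨ Dune = Vine
Bay ∧ Zin = Elm
Wren ∧ Quill = Bay
Elm ∧ Bay = Elm
Wren ∧ Hail = Wren
Fern ∨ Pike = Fern
Wren ∨ Fern = Gale
Elm ∨ Gale = Gale
Vine ∨ Gale = Gale

Gale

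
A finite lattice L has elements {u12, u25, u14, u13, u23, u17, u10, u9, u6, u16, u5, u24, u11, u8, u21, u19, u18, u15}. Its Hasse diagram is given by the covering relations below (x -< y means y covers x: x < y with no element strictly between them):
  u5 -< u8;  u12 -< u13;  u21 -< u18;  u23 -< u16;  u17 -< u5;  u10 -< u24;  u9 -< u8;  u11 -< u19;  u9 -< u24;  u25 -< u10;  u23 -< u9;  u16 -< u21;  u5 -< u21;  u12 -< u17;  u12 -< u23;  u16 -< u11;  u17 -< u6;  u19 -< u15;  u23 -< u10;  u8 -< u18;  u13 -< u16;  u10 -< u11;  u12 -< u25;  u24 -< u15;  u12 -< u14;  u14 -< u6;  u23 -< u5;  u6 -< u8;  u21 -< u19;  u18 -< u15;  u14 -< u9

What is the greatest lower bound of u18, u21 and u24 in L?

u23

Common lower bounds of {u18, u21, u24}: u12, u23.
The greatest among these is u23.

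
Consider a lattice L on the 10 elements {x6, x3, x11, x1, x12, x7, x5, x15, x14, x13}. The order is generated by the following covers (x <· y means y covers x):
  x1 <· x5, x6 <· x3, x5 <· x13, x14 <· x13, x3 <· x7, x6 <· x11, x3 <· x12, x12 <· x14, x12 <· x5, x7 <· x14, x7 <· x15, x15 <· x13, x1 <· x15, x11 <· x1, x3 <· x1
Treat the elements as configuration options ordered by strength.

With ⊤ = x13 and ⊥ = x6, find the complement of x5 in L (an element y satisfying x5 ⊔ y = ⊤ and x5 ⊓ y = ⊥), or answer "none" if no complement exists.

none

For every candidate y, either x5 ∨ y ≠ x13 or x5 ∧ y ≠ x6; no complement exists.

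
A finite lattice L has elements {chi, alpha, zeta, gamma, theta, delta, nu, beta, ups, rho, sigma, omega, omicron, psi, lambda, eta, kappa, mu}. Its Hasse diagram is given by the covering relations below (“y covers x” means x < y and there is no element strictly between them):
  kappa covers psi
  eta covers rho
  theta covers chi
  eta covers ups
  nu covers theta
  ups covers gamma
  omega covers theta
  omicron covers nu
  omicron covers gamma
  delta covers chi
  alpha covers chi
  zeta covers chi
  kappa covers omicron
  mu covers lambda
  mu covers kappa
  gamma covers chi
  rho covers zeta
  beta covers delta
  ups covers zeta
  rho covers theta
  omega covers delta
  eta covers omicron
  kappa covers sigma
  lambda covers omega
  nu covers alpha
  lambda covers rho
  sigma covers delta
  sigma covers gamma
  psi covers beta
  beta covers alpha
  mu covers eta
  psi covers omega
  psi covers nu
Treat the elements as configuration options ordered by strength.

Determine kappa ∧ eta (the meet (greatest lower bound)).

Common lower bounds of {kappa, eta}: alpha, chi, gamma, nu, omicron, theta.
The greatest among these is omicron.

omicron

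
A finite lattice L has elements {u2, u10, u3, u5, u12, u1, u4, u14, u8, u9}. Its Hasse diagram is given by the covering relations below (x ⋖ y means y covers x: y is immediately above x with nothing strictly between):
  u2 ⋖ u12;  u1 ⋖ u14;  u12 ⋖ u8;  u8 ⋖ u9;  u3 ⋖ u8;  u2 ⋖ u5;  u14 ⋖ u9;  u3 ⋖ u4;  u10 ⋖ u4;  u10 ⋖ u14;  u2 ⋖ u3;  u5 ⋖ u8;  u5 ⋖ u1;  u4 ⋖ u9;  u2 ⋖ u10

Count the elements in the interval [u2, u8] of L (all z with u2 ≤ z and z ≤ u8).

The interval [u2, u8] = {u12, u2, u3, u5, u8}, which has 5 elements.

5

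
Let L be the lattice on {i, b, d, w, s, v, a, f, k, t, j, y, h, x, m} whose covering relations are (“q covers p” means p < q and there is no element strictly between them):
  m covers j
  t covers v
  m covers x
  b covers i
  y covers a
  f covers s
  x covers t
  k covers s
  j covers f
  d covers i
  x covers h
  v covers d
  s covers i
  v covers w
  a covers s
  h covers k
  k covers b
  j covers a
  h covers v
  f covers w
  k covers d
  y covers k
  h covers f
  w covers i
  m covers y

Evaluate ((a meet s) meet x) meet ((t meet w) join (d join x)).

s

a ∧ s = s
s ∧ x = s
t ∧ w = w
d ∨ x = x
w ∨ x = x
s ∧ x = s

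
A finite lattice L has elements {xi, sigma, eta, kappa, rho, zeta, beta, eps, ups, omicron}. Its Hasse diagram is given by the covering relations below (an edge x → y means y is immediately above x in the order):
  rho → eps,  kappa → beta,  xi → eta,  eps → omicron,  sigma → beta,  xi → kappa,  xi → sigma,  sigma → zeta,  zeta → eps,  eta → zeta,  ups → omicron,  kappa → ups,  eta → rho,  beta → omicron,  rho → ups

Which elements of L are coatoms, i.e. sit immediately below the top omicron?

beta, eps, ups

The coatoms are exactly the elements covered by omicron: beta, eps, ups.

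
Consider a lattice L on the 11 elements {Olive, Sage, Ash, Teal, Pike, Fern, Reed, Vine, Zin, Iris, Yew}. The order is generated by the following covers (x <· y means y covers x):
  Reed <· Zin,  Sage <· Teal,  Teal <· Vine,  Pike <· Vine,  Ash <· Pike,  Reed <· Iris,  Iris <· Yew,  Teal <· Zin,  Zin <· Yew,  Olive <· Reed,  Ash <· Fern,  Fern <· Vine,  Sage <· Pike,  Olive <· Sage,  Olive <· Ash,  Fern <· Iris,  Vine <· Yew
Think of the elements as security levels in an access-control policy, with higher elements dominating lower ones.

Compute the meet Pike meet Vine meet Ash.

Ash

Common lower bounds of {Pike, Vine, Ash}: Ash, Olive.
The greatest among these is Ash.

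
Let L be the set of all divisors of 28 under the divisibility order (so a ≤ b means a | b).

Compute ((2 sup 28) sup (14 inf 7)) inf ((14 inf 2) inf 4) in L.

2 ∨ 28 = 28
14 ∧ 7 = 7
28 ∨ 7 = 28
14 ∧ 2 = 2
2 ∧ 4 = 2
28 ∧ 2 = 2

2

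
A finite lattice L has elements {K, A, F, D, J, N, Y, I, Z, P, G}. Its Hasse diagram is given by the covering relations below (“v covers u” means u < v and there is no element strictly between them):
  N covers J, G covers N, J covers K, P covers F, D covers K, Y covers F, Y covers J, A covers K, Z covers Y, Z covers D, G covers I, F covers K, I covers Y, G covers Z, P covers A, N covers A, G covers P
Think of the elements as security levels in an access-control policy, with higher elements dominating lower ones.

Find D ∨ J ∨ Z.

Common upper bounds of {D, J, Z}: G, Z.
The least among these is Z.

Z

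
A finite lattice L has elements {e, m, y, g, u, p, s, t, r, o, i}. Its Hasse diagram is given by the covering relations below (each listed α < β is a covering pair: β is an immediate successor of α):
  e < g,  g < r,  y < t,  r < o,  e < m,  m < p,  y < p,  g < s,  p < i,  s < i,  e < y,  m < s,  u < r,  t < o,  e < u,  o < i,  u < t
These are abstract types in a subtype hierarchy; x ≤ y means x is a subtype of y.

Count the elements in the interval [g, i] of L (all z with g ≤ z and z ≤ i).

5

The interval [g, i] = {g, i, o, r, s}, which has 5 elements.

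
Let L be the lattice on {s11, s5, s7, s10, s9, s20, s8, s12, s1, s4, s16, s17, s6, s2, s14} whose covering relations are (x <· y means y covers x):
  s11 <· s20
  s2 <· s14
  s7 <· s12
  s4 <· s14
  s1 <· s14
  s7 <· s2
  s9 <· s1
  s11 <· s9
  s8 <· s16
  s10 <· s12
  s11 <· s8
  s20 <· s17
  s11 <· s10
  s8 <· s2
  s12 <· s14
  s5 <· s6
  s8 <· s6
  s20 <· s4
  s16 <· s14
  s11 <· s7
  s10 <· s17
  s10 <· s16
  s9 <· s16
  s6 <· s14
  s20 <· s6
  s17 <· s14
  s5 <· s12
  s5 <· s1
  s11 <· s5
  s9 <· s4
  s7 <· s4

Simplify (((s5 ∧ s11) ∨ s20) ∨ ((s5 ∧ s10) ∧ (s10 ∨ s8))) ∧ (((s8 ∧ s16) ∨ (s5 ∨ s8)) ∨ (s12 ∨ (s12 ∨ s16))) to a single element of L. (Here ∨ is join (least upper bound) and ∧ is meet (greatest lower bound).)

s5 ∧ s11 = s11
s11 ∨ s20 = s20
s5 ∧ s10 = s11
s10 ∨ s8 = s16
s11 ∧ s16 = s11
s20 ∨ s11 = s20
s8 ∧ s16 = s8
s5 ∨ s8 = s6
s8 ∨ s6 = s6
s12 ∨ s16 = s14
s12 ∨ s14 = s14
s6 ∨ s14 = s14
s20 ∧ s14 = s20

s20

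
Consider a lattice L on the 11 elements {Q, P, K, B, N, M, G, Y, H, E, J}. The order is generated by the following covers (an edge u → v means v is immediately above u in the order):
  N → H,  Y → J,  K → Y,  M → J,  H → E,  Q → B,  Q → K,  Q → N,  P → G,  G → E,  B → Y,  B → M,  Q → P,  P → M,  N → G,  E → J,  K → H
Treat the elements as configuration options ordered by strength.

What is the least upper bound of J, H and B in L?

J

Common upper bounds of {J, H, B}: J.
The least among these is J.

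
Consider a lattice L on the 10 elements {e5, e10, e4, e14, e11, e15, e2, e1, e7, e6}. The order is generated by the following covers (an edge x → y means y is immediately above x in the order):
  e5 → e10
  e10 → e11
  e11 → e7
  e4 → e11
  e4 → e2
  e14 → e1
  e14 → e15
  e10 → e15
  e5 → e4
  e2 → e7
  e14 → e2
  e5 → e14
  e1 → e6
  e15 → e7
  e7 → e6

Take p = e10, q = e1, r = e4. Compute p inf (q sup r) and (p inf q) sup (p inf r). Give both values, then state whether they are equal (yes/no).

q sup r = e6, so p inf (q sup r) = e10 inf e6 = e10.
p inf q = e5 and p inf r = e5, so (p inf q) sup (p inf r) = e5 sup e5 = e5.
Equal: no.

e10; e5; no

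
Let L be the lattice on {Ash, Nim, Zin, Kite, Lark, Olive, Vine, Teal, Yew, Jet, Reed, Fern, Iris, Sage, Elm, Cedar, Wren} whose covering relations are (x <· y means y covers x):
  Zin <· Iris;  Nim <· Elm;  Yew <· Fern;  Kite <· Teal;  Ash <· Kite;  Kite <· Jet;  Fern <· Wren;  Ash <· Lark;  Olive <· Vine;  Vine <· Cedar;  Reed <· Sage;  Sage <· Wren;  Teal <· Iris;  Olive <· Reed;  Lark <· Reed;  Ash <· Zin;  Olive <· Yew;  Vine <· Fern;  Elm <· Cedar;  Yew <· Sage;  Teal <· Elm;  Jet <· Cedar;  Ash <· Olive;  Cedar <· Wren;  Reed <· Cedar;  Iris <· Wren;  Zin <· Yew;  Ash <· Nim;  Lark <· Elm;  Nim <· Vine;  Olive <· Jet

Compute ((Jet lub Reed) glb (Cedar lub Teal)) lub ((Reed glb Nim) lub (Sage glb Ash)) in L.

Jet ∨ Reed = Cedar
Cedar ∨ Teal = Cedar
Cedar ∧ Cedar = Cedar
Reed ∧ Nim = Ash
Sage ∧ Ash = Ash
Ash ∨ Ash = Ash
Cedar ∨ Ash = Cedar

Cedar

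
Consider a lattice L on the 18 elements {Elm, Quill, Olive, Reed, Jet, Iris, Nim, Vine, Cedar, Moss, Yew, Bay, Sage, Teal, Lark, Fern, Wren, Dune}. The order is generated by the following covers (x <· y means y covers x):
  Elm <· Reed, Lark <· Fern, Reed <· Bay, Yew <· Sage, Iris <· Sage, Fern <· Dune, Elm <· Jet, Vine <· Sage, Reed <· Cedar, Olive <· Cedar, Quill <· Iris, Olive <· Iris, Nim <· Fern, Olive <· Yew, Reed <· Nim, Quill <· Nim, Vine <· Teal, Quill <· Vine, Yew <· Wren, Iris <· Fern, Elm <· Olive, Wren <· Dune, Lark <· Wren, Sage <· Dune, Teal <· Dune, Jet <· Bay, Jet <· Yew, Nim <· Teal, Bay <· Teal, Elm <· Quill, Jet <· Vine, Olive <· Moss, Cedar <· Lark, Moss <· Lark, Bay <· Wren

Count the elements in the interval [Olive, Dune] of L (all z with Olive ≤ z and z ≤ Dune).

10

The interval [Olive, Dune] = {Cedar, Dune, Fern, Iris, Lark, Moss, Olive, Sage, Wren, Yew}, which has 10 elements.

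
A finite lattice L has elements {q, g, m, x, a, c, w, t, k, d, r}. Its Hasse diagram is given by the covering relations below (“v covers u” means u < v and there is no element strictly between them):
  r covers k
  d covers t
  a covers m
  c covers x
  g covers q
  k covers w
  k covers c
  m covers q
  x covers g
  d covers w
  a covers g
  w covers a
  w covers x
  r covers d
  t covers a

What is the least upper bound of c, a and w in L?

Common upper bounds of {c, a, w}: k, r.
The least among these is k.

k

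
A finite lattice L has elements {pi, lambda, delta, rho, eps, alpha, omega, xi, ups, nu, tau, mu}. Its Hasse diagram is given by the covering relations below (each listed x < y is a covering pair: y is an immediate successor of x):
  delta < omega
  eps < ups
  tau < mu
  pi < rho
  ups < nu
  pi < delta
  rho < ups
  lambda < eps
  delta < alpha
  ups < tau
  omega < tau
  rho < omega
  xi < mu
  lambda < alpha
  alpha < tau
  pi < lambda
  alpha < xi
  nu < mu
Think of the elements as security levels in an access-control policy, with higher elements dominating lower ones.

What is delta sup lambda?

Common upper bounds of {delta, lambda}: alpha, mu, tau, xi.
The least among these is alpha.

alpha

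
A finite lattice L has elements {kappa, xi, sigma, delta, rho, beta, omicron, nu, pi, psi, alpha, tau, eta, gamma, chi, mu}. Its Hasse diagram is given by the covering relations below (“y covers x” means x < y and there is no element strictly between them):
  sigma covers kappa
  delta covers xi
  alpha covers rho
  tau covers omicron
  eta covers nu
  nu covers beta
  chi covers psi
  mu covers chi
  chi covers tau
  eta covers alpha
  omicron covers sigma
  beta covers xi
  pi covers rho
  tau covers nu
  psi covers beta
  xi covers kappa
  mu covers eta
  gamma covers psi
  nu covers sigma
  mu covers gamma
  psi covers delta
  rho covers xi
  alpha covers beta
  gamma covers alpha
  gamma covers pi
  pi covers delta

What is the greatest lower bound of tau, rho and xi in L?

xi

Common lower bounds of {tau, rho, xi}: kappa, xi.
The greatest among these is xi.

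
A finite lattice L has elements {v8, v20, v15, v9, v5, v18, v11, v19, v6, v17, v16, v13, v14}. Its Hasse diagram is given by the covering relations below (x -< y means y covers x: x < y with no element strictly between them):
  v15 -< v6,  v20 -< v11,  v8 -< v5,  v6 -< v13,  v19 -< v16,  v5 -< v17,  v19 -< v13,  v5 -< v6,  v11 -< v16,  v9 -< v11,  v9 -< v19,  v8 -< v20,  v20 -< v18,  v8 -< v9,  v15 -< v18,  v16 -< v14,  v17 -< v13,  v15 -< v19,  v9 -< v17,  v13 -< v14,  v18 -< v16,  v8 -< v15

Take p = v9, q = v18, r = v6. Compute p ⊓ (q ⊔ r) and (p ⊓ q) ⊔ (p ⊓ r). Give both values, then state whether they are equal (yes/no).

q ⊔ r = v14, so p ⊓ (q ⊔ r) = v9 ⊓ v14 = v9.
p ⊓ q = v8 and p ⊓ r = v8, so (p ⊓ q) ⊔ (p ⊓ r) = v8 ⊔ v8 = v8.
Equal: no.

v9; v8; no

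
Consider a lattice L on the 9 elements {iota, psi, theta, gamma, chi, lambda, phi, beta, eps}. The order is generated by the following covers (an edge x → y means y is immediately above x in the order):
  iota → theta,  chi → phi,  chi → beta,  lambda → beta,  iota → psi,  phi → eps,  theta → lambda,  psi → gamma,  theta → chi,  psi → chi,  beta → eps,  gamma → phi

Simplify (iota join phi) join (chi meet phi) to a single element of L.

phi

iota ∨ phi = phi
chi ∧ phi = chi
phi ∨ chi = phi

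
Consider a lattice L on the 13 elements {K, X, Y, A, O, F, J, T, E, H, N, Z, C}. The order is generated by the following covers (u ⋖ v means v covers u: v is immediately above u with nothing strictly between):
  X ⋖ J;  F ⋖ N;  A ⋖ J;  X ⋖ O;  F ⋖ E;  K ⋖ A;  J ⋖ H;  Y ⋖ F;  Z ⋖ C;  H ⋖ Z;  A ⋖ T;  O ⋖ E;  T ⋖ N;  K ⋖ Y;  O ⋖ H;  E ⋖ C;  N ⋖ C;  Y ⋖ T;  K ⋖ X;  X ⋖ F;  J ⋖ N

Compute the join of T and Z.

C

Common upper bounds of {T, Z}: C.
The least among these is C.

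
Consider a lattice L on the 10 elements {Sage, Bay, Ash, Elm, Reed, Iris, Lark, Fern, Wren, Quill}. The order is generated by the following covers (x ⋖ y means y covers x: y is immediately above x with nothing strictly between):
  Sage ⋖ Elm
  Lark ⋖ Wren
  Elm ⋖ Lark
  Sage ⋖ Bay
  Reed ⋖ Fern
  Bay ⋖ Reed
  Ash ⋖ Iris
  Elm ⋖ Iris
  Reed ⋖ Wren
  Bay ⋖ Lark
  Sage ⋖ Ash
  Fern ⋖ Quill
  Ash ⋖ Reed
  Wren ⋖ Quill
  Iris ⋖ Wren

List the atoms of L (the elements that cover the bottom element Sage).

Ash, Bay, Elm

The atoms are exactly the elements that cover Sage: Ash, Bay, Elm.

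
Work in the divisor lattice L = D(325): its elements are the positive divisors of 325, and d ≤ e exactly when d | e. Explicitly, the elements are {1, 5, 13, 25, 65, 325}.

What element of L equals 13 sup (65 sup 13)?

65 ∨ 13 = 65
13 ∨ 65 = 65

65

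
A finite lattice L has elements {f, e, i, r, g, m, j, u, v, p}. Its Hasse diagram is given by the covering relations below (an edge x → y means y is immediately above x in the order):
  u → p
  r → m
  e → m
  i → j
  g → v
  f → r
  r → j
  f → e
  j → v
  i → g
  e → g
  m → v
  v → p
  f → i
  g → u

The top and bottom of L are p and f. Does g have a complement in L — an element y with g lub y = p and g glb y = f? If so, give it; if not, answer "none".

For every candidate y, either g ∨ y ≠ p or g ∧ y ≠ f; no complement exists.

none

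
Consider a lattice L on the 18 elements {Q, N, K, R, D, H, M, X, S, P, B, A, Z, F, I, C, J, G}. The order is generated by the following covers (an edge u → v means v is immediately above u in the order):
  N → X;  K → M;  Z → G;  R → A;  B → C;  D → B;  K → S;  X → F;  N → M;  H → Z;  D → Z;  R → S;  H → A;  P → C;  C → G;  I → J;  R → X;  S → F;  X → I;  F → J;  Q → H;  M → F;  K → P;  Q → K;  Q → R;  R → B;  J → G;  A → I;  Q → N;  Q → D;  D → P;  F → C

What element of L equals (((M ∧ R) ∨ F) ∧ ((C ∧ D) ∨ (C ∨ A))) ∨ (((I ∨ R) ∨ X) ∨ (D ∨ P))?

G

M ∧ R = Q
Q ∨ F = F
C ∧ D = D
C ∨ A = G
D ∨ G = G
F ∧ G = F
I ∨ R = I
I ∨ X = I
D ∨ P = P
I ∨ P = G
F ∨ G = G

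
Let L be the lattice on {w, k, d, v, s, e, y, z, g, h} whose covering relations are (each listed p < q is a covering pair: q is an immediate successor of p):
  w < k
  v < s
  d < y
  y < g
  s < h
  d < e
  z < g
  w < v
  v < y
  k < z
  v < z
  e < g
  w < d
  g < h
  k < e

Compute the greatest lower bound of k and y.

Common lower bounds of {k, y}: w.
The greatest among these is w.

w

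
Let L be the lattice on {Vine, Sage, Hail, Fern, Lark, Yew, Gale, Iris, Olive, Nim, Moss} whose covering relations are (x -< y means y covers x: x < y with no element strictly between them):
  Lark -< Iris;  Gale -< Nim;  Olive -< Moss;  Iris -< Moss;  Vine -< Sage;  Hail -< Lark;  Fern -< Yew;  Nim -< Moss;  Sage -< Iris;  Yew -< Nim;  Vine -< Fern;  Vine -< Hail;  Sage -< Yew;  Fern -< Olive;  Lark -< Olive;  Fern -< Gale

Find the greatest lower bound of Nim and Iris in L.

Common lower bounds of {Nim, Iris}: Sage, Vine.
The greatest among these is Sage.

Sage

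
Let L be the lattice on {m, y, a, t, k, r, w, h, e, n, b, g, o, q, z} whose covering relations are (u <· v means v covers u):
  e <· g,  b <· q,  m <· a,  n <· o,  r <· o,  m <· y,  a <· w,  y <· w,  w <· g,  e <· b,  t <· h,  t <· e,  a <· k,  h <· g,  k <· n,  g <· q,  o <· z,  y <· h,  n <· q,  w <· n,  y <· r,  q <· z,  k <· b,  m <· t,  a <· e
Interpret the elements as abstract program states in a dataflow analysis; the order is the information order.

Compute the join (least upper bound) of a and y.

Common upper bounds of {a, y}: g, n, o, q, w, z.
The least among these is w.

w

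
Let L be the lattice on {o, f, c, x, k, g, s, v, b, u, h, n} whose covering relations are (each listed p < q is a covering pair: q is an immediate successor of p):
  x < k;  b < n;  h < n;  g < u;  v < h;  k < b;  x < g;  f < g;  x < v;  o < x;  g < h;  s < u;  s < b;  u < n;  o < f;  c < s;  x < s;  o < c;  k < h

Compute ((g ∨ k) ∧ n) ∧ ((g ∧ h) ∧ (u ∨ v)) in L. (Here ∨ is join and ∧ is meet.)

g

g ∨ k = h
h ∧ n = h
g ∧ h = g
u ∨ v = n
g ∧ n = g
h ∧ g = g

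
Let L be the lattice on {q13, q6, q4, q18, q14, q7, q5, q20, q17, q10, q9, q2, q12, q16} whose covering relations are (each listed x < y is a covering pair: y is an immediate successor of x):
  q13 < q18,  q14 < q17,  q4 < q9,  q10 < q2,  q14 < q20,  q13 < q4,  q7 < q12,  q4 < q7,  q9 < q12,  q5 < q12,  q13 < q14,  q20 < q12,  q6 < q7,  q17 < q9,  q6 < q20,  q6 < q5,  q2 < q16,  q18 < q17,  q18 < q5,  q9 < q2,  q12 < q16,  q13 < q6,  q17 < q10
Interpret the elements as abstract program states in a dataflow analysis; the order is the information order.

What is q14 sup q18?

q17

Common upper bounds of {q14, q18}: q10, q12, q16, q17, q2, q9.
The least among these is q17.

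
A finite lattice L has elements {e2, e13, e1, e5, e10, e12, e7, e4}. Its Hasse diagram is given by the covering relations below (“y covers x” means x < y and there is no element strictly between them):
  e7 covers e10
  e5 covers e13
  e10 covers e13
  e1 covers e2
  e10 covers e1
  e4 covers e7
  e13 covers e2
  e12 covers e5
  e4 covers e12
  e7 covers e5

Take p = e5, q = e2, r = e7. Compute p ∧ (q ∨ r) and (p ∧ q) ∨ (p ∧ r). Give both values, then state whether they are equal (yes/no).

e5; e5; yes

q ∨ r = e7, so p ∧ (q ∨ r) = e5 ∧ e7 = e5.
p ∧ q = e2 and p ∧ r = e5, so (p ∧ q) ∨ (p ∧ r) = e2 ∨ e5 = e5.
Equal: yes.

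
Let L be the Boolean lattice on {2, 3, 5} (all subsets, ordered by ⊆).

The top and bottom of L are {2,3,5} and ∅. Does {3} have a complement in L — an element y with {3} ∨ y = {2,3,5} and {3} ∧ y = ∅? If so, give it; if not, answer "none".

Need y with {3} ∨ y = {2,3,5} and {3} ∧ y = ∅.
Checking each element gives: {2,5}.

{2,5}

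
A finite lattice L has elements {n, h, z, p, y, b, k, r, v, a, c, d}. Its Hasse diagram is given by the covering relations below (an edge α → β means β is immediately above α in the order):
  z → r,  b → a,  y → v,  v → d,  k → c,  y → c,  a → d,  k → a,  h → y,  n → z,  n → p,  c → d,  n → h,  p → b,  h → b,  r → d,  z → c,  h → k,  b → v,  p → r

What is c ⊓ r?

Common lower bounds of {c, r}: n, z.
The greatest among these is z.

z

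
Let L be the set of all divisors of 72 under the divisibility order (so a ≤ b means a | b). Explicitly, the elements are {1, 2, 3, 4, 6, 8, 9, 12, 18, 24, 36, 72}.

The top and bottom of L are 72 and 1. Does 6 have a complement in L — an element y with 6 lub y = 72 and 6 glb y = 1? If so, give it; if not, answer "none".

For every candidate y, either 6 ∨ y ≠ 72 or 6 ∧ y ≠ 1; no complement exists.

none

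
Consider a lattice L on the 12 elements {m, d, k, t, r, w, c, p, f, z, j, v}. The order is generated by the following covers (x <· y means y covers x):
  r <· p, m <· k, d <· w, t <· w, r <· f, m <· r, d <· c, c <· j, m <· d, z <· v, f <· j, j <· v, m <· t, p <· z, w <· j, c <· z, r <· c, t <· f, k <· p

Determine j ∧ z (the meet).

Common lower bounds of {j, z}: c, d, m, r.
The greatest among these is c.

c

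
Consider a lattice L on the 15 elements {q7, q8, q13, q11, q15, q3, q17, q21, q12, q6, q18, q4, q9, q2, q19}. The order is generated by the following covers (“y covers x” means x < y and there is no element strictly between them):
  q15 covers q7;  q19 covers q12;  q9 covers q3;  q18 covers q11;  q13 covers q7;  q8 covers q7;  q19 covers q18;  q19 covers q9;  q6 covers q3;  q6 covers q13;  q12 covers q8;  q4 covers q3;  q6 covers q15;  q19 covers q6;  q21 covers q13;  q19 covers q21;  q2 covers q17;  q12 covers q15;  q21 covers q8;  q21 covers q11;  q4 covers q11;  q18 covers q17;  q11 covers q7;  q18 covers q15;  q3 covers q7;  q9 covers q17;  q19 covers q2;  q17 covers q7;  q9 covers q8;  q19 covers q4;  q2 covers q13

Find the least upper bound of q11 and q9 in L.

q19

Common upper bounds of {q11, q9}: q19.
The least among these is q19.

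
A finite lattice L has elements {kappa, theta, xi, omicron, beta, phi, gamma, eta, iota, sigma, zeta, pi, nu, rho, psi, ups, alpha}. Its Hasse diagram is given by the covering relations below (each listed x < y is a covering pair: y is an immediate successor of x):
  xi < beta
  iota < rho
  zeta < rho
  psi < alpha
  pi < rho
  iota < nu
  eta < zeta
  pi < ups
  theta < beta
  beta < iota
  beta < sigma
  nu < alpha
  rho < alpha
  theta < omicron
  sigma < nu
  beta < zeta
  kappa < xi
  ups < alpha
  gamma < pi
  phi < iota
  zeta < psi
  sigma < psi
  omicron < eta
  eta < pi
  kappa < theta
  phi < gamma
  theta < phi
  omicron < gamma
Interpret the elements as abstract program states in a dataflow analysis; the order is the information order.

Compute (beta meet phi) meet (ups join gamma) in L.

beta ∧ phi = theta
ups ∨ gamma = ups
theta ∧ ups = theta

theta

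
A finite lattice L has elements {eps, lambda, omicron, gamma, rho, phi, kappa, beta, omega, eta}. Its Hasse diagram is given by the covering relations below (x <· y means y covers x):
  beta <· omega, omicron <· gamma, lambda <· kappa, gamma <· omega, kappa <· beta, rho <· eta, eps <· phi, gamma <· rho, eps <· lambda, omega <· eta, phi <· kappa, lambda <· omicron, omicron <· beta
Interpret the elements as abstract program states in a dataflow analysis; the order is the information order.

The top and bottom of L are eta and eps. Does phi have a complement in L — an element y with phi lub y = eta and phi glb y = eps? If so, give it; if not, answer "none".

rho

Need y with phi ∨ y = eta and phi ∧ y = eps.
Checking each element gives: rho.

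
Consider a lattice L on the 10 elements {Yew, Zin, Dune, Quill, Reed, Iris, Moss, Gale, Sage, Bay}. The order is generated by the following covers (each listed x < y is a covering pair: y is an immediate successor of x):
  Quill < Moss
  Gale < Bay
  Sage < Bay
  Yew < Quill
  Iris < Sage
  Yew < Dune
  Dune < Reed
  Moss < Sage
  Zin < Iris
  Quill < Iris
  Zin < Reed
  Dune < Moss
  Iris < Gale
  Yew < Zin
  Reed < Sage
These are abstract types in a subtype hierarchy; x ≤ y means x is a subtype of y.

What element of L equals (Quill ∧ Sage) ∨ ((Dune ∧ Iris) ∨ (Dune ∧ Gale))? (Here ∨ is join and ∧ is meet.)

Quill

Quill ∧ Sage = Quill
Dune ∧ Iris = Yew
Dune ∧ Gale = Yew
Yew ∨ Yew = Yew
Quill ∨ Yew = Quill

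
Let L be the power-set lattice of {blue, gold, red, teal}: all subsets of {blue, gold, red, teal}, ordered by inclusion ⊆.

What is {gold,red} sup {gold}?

Under ⊆, join is union: {gold,red} ∪ {gold} = {gold,red}.

{gold,red}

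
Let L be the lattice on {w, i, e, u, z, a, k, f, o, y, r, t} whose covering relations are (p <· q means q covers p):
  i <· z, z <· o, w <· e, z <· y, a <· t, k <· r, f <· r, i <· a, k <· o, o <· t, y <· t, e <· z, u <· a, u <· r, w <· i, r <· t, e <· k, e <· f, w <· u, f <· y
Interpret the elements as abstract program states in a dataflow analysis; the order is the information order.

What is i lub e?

Common upper bounds of {i, e}: o, t, y, z.
The least among these is z.

z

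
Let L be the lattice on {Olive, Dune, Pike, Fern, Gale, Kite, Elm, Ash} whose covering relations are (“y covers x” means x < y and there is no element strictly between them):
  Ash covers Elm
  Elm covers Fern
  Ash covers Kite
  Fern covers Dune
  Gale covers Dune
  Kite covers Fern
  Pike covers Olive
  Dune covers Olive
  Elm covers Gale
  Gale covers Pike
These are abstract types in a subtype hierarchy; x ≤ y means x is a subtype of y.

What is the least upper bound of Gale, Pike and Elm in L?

Elm

Common upper bounds of {Gale, Pike, Elm}: Ash, Elm.
The least among these is Elm.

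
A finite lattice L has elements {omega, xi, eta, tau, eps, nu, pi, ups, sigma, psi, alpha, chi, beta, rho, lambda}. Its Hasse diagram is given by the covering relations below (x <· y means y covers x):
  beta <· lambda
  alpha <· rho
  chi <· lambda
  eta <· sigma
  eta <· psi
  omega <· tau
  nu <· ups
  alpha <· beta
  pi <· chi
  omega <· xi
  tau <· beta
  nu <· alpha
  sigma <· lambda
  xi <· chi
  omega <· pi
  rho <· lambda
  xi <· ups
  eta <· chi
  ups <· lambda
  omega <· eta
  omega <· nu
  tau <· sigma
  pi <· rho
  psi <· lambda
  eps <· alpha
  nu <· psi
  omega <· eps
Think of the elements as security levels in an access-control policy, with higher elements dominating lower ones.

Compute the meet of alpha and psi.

Common lower bounds of {alpha, psi}: nu, omega.
The greatest among these is nu.

nu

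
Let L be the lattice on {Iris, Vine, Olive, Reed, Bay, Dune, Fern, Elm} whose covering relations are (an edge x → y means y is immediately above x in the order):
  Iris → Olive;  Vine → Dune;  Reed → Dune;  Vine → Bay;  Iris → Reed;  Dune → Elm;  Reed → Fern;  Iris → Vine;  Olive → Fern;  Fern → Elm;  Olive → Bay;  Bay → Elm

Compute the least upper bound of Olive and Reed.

Common upper bounds of {Olive, Reed}: Elm, Fern.
The least among these is Fern.

Fern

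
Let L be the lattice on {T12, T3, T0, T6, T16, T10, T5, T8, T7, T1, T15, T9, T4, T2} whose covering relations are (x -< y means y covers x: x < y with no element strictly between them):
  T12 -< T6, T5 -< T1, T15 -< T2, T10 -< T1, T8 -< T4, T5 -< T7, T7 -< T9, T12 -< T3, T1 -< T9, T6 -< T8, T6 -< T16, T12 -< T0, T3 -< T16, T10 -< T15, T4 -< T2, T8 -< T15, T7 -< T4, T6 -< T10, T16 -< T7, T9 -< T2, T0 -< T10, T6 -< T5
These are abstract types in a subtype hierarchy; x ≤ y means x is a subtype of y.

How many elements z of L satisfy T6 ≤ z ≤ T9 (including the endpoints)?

7

The interval [T6, T9] = {T1, T10, T16, T5, T6, T7, T9}, which has 7 elements.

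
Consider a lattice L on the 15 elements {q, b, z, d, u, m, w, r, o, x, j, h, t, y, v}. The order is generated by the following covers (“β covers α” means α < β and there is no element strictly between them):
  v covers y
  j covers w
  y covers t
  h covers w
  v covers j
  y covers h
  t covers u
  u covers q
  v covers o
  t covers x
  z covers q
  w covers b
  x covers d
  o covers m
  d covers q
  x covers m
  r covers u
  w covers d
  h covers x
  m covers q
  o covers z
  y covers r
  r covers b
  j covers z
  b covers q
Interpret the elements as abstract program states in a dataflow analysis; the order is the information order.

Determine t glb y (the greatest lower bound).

t

Common lower bounds of {t, y}: d, m, q, t, u, x.
The greatest among these is t.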